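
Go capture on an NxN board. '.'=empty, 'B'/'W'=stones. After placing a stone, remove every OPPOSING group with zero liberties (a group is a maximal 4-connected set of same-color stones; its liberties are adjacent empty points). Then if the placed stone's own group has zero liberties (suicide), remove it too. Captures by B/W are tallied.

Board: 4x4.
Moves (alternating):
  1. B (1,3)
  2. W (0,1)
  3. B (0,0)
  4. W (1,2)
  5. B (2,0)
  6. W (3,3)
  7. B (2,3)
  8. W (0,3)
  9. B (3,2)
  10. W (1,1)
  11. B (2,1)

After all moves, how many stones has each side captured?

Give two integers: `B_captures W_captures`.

Move 1: B@(1,3) -> caps B=0 W=0
Move 2: W@(0,1) -> caps B=0 W=0
Move 3: B@(0,0) -> caps B=0 W=0
Move 4: W@(1,2) -> caps B=0 W=0
Move 5: B@(2,0) -> caps B=0 W=0
Move 6: W@(3,3) -> caps B=0 W=0
Move 7: B@(2,3) -> caps B=0 W=0
Move 8: W@(0,3) -> caps B=0 W=0
Move 9: B@(3,2) -> caps B=1 W=0
Move 10: W@(1,1) -> caps B=1 W=0
Move 11: B@(2,1) -> caps B=1 W=0

Answer: 1 0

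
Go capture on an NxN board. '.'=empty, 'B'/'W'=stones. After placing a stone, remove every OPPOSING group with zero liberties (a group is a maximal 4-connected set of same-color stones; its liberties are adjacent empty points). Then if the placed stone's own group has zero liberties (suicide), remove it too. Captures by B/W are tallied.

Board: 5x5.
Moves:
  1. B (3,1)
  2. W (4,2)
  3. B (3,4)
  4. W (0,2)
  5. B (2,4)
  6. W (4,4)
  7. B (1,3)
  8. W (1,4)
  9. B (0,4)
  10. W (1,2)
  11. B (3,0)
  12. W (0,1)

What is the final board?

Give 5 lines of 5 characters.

Move 1: B@(3,1) -> caps B=0 W=0
Move 2: W@(4,2) -> caps B=0 W=0
Move 3: B@(3,4) -> caps B=0 W=0
Move 4: W@(0,2) -> caps B=0 W=0
Move 5: B@(2,4) -> caps B=0 W=0
Move 6: W@(4,4) -> caps B=0 W=0
Move 7: B@(1,3) -> caps B=0 W=0
Move 8: W@(1,4) -> caps B=0 W=0
Move 9: B@(0,4) -> caps B=1 W=0
Move 10: W@(1,2) -> caps B=1 W=0
Move 11: B@(3,0) -> caps B=1 W=0
Move 12: W@(0,1) -> caps B=1 W=0

Answer: .WW.B
..WB.
....B
BB..B
..W.W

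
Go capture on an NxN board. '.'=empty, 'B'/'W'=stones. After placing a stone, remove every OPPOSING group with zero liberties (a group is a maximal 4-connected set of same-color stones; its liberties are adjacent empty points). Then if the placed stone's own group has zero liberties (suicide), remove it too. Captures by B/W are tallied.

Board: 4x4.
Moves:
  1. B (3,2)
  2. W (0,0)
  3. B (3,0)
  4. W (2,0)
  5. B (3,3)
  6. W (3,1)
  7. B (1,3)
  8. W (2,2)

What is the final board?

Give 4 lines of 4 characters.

Answer: W...
...B
W.W.
.WBB

Derivation:
Move 1: B@(3,2) -> caps B=0 W=0
Move 2: W@(0,0) -> caps B=0 W=0
Move 3: B@(3,0) -> caps B=0 W=0
Move 4: W@(2,0) -> caps B=0 W=0
Move 5: B@(3,3) -> caps B=0 W=0
Move 6: W@(3,1) -> caps B=0 W=1
Move 7: B@(1,3) -> caps B=0 W=1
Move 8: W@(2,2) -> caps B=0 W=1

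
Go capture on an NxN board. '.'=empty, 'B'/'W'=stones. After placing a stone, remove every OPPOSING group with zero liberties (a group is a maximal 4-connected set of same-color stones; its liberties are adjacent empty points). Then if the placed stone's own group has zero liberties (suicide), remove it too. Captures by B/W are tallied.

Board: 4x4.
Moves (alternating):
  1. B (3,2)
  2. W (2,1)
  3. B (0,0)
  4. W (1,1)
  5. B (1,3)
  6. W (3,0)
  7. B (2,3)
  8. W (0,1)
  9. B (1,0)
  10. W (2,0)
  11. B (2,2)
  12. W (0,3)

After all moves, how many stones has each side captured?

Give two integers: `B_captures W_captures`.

Answer: 0 2

Derivation:
Move 1: B@(3,2) -> caps B=0 W=0
Move 2: W@(2,1) -> caps B=0 W=0
Move 3: B@(0,0) -> caps B=0 W=0
Move 4: W@(1,1) -> caps B=0 W=0
Move 5: B@(1,3) -> caps B=0 W=0
Move 6: W@(3,0) -> caps B=0 W=0
Move 7: B@(2,3) -> caps B=0 W=0
Move 8: W@(0,1) -> caps B=0 W=0
Move 9: B@(1,0) -> caps B=0 W=0
Move 10: W@(2,0) -> caps B=0 W=2
Move 11: B@(2,2) -> caps B=0 W=2
Move 12: W@(0,3) -> caps B=0 W=2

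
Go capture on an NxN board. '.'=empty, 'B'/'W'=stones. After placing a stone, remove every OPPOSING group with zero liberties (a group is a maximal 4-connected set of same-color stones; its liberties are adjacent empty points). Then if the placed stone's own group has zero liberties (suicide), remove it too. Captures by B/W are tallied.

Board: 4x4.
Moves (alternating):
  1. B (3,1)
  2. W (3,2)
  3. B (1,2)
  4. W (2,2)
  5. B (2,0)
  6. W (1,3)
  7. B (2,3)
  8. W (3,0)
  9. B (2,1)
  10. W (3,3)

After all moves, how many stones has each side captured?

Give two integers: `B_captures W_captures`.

Move 1: B@(3,1) -> caps B=0 W=0
Move 2: W@(3,2) -> caps B=0 W=0
Move 3: B@(1,2) -> caps B=0 W=0
Move 4: W@(2,2) -> caps B=0 W=0
Move 5: B@(2,0) -> caps B=0 W=0
Move 6: W@(1,3) -> caps B=0 W=0
Move 7: B@(2,3) -> caps B=0 W=0
Move 8: W@(3,0) -> caps B=0 W=0
Move 9: B@(2,1) -> caps B=0 W=0
Move 10: W@(3,3) -> caps B=0 W=1

Answer: 0 1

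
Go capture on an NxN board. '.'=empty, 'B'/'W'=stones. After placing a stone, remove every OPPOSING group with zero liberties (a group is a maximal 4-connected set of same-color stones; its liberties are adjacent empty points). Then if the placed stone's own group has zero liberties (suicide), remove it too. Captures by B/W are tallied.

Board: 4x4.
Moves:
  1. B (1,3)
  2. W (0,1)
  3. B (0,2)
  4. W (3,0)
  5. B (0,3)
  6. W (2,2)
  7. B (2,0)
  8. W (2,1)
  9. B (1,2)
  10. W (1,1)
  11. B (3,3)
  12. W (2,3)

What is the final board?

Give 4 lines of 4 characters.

Move 1: B@(1,3) -> caps B=0 W=0
Move 2: W@(0,1) -> caps B=0 W=0
Move 3: B@(0,2) -> caps B=0 W=0
Move 4: W@(3,0) -> caps B=0 W=0
Move 5: B@(0,3) -> caps B=0 W=0
Move 6: W@(2,2) -> caps B=0 W=0
Move 7: B@(2,0) -> caps B=0 W=0
Move 8: W@(2,1) -> caps B=0 W=0
Move 9: B@(1,2) -> caps B=0 W=0
Move 10: W@(1,1) -> caps B=0 W=0
Move 11: B@(3,3) -> caps B=0 W=0
Move 12: W@(2,3) -> caps B=0 W=4

Answer: .W..
.W..
BWWW
W..B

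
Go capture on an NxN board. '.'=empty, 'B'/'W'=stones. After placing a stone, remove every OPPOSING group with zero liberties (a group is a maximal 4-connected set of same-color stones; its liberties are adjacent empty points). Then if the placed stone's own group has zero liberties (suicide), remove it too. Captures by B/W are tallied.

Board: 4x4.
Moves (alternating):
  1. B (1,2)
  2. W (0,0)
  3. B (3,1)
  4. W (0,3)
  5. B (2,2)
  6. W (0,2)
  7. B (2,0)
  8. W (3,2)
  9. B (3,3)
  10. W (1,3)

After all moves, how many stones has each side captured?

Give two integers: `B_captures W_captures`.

Answer: 1 0

Derivation:
Move 1: B@(1,2) -> caps B=0 W=0
Move 2: W@(0,0) -> caps B=0 W=0
Move 3: B@(3,1) -> caps B=0 W=0
Move 4: W@(0,3) -> caps B=0 W=0
Move 5: B@(2,2) -> caps B=0 W=0
Move 6: W@(0,2) -> caps B=0 W=0
Move 7: B@(2,0) -> caps B=0 W=0
Move 8: W@(3,2) -> caps B=0 W=0
Move 9: B@(3,3) -> caps B=1 W=0
Move 10: W@(1,3) -> caps B=1 W=0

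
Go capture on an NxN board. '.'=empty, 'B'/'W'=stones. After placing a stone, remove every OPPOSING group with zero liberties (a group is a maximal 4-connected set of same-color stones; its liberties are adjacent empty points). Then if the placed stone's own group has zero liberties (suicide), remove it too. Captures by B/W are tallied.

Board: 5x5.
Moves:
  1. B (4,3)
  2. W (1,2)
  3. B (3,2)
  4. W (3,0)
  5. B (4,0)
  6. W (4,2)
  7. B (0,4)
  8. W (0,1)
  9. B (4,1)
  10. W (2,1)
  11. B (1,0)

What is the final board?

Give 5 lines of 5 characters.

Answer: .W..B
B.W..
.W...
W.B..
BB.B.

Derivation:
Move 1: B@(4,3) -> caps B=0 W=0
Move 2: W@(1,2) -> caps B=0 W=0
Move 3: B@(3,2) -> caps B=0 W=0
Move 4: W@(3,0) -> caps B=0 W=0
Move 5: B@(4,0) -> caps B=0 W=0
Move 6: W@(4,2) -> caps B=0 W=0
Move 7: B@(0,4) -> caps B=0 W=0
Move 8: W@(0,1) -> caps B=0 W=0
Move 9: B@(4,1) -> caps B=1 W=0
Move 10: W@(2,1) -> caps B=1 W=0
Move 11: B@(1,0) -> caps B=1 W=0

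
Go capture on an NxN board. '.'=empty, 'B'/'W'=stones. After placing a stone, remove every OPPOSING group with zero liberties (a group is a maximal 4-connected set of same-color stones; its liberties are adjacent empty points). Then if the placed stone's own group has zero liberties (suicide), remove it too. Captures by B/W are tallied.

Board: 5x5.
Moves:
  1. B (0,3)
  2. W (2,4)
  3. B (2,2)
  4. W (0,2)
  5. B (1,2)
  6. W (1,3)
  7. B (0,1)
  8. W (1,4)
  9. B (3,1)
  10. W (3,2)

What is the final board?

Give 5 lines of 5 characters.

Answer: .B.B.
..BWW
..B.W
.BW..
.....

Derivation:
Move 1: B@(0,3) -> caps B=0 W=0
Move 2: W@(2,4) -> caps B=0 W=0
Move 3: B@(2,2) -> caps B=0 W=0
Move 4: W@(0,2) -> caps B=0 W=0
Move 5: B@(1,2) -> caps B=0 W=0
Move 6: W@(1,3) -> caps B=0 W=0
Move 7: B@(0,1) -> caps B=1 W=0
Move 8: W@(1,4) -> caps B=1 W=0
Move 9: B@(3,1) -> caps B=1 W=0
Move 10: W@(3,2) -> caps B=1 W=0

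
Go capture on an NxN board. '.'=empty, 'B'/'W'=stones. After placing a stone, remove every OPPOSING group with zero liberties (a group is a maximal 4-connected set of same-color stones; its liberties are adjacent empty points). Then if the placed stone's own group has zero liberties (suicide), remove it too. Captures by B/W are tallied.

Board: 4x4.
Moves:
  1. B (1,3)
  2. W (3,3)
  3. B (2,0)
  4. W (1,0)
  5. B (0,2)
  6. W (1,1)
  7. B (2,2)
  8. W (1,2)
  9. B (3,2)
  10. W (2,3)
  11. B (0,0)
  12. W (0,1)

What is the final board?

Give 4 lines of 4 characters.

Move 1: B@(1,3) -> caps B=0 W=0
Move 2: W@(3,3) -> caps B=0 W=0
Move 3: B@(2,0) -> caps B=0 W=0
Move 4: W@(1,0) -> caps B=0 W=0
Move 5: B@(0,2) -> caps B=0 W=0
Move 6: W@(1,1) -> caps B=0 W=0
Move 7: B@(2,2) -> caps B=0 W=0
Move 8: W@(1,2) -> caps B=0 W=0
Move 9: B@(3,2) -> caps B=0 W=0
Move 10: W@(2,3) -> caps B=0 W=0
Move 11: B@(0,0) -> caps B=0 W=0
Move 12: W@(0,1) -> caps B=0 W=1

Answer: .WB.
WWWB
B.B.
..B.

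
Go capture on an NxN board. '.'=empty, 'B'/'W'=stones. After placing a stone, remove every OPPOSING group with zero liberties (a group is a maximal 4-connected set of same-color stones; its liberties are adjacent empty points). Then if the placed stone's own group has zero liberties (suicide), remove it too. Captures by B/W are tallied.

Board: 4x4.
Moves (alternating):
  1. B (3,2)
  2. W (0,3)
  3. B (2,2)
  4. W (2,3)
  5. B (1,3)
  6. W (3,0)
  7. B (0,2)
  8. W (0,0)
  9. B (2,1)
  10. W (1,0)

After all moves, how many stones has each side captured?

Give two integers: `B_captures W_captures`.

Move 1: B@(3,2) -> caps B=0 W=0
Move 2: W@(0,3) -> caps B=0 W=0
Move 3: B@(2,2) -> caps B=0 W=0
Move 4: W@(2,3) -> caps B=0 W=0
Move 5: B@(1,3) -> caps B=0 W=0
Move 6: W@(3,0) -> caps B=0 W=0
Move 7: B@(0,2) -> caps B=1 W=0
Move 8: W@(0,0) -> caps B=1 W=0
Move 9: B@(2,1) -> caps B=1 W=0
Move 10: W@(1,0) -> caps B=1 W=0

Answer: 1 0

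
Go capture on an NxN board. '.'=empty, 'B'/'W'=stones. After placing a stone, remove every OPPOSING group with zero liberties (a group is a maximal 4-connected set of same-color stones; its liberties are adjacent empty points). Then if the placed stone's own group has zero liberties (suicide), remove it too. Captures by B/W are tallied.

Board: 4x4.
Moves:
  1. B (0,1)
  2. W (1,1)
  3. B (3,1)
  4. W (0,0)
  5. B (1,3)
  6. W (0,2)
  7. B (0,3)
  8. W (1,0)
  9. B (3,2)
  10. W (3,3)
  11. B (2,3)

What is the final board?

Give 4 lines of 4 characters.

Answer: W.WB
WW.B
...B
.BB.

Derivation:
Move 1: B@(0,1) -> caps B=0 W=0
Move 2: W@(1,1) -> caps B=0 W=0
Move 3: B@(3,1) -> caps B=0 W=0
Move 4: W@(0,0) -> caps B=0 W=0
Move 5: B@(1,3) -> caps B=0 W=0
Move 6: W@(0,2) -> caps B=0 W=1
Move 7: B@(0,3) -> caps B=0 W=1
Move 8: W@(1,0) -> caps B=0 W=1
Move 9: B@(3,2) -> caps B=0 W=1
Move 10: W@(3,3) -> caps B=0 W=1
Move 11: B@(2,3) -> caps B=1 W=1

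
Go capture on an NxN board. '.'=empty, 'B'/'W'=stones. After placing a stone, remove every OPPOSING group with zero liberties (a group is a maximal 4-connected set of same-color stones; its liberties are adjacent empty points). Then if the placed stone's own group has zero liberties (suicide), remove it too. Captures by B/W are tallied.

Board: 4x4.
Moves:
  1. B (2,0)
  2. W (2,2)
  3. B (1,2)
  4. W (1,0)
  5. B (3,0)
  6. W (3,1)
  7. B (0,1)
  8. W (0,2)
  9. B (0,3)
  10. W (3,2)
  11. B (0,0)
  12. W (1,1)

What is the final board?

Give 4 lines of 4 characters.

Move 1: B@(2,0) -> caps B=0 W=0
Move 2: W@(2,2) -> caps B=0 W=0
Move 3: B@(1,2) -> caps B=0 W=0
Move 4: W@(1,0) -> caps B=0 W=0
Move 5: B@(3,0) -> caps B=0 W=0
Move 6: W@(3,1) -> caps B=0 W=0
Move 7: B@(0,1) -> caps B=0 W=0
Move 8: W@(0,2) -> caps B=0 W=0
Move 9: B@(0,3) -> caps B=1 W=0
Move 10: W@(3,2) -> caps B=1 W=0
Move 11: B@(0,0) -> caps B=1 W=0
Move 12: W@(1,1) -> caps B=1 W=0

Answer: BB.B
WWB.
B.W.
BWW.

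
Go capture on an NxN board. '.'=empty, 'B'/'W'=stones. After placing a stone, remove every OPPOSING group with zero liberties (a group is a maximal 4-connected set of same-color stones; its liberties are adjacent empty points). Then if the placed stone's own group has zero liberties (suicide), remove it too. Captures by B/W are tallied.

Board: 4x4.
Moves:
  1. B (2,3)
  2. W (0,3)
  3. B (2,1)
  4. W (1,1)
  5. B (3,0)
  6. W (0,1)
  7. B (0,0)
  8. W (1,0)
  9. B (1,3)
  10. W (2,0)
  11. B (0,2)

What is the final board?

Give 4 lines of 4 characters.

Move 1: B@(2,3) -> caps B=0 W=0
Move 2: W@(0,3) -> caps B=0 W=0
Move 3: B@(2,1) -> caps B=0 W=0
Move 4: W@(1,1) -> caps B=0 W=0
Move 5: B@(3,0) -> caps B=0 W=0
Move 6: W@(0,1) -> caps B=0 W=0
Move 7: B@(0,0) -> caps B=0 W=0
Move 8: W@(1,0) -> caps B=0 W=1
Move 9: B@(1,3) -> caps B=0 W=1
Move 10: W@(2,0) -> caps B=0 W=1
Move 11: B@(0,2) -> caps B=1 W=1

Answer: .WB.
WW.B
WB.B
B...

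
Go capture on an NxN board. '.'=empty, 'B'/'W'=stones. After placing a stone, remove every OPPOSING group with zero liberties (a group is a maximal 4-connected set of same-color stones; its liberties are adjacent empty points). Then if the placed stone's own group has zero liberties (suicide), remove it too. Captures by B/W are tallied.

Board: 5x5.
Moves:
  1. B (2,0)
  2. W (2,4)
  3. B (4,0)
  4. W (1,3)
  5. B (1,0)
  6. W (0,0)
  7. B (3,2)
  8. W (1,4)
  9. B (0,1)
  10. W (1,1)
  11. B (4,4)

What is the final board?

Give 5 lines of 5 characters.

Answer: .B...
BW.WW
B...W
..B..
B...B

Derivation:
Move 1: B@(2,0) -> caps B=0 W=0
Move 2: W@(2,4) -> caps B=0 W=0
Move 3: B@(4,0) -> caps B=0 W=0
Move 4: W@(1,3) -> caps B=0 W=0
Move 5: B@(1,0) -> caps B=0 W=0
Move 6: W@(0,0) -> caps B=0 W=0
Move 7: B@(3,2) -> caps B=0 W=0
Move 8: W@(1,4) -> caps B=0 W=0
Move 9: B@(0,1) -> caps B=1 W=0
Move 10: W@(1,1) -> caps B=1 W=0
Move 11: B@(4,4) -> caps B=1 W=0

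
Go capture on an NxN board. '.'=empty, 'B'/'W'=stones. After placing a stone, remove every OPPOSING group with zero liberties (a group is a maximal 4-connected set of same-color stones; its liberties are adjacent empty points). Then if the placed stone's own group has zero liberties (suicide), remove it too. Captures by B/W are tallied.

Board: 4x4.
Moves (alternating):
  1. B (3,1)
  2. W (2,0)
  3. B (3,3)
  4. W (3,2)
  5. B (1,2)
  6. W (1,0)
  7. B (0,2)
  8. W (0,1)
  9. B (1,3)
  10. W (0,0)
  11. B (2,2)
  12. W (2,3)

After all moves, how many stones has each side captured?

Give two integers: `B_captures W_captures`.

Answer: 1 0

Derivation:
Move 1: B@(3,1) -> caps B=0 W=0
Move 2: W@(2,0) -> caps B=0 W=0
Move 3: B@(3,3) -> caps B=0 W=0
Move 4: W@(3,2) -> caps B=0 W=0
Move 5: B@(1,2) -> caps B=0 W=0
Move 6: W@(1,0) -> caps B=0 W=0
Move 7: B@(0,2) -> caps B=0 W=0
Move 8: W@(0,1) -> caps B=0 W=0
Move 9: B@(1,3) -> caps B=0 W=0
Move 10: W@(0,0) -> caps B=0 W=0
Move 11: B@(2,2) -> caps B=1 W=0
Move 12: W@(2,3) -> caps B=1 W=0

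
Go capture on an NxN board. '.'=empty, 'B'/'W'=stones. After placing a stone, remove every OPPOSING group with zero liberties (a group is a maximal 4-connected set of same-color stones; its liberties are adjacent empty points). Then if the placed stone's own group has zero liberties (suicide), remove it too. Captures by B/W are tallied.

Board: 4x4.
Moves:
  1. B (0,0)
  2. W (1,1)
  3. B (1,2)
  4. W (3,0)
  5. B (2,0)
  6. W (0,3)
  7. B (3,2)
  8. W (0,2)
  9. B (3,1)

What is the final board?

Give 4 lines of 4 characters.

Answer: B.WW
.WB.
B...
.BB.

Derivation:
Move 1: B@(0,0) -> caps B=0 W=0
Move 2: W@(1,1) -> caps B=0 W=0
Move 3: B@(1,2) -> caps B=0 W=0
Move 4: W@(3,0) -> caps B=0 W=0
Move 5: B@(2,0) -> caps B=0 W=0
Move 6: W@(0,3) -> caps B=0 W=0
Move 7: B@(3,2) -> caps B=0 W=0
Move 8: W@(0,2) -> caps B=0 W=0
Move 9: B@(3,1) -> caps B=1 W=0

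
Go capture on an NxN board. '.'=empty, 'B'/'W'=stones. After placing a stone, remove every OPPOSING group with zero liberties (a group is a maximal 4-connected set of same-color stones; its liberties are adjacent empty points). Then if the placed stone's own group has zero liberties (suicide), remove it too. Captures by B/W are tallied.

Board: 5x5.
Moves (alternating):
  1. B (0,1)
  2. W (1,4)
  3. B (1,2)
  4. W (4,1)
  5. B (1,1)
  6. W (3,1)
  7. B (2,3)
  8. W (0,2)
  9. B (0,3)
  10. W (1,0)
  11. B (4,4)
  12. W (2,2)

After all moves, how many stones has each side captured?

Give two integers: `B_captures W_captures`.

Move 1: B@(0,1) -> caps B=0 W=0
Move 2: W@(1,4) -> caps B=0 W=0
Move 3: B@(1,2) -> caps B=0 W=0
Move 4: W@(4,1) -> caps B=0 W=0
Move 5: B@(1,1) -> caps B=0 W=0
Move 6: W@(3,1) -> caps B=0 W=0
Move 7: B@(2,3) -> caps B=0 W=0
Move 8: W@(0,2) -> caps B=0 W=0
Move 9: B@(0,3) -> caps B=1 W=0
Move 10: W@(1,0) -> caps B=1 W=0
Move 11: B@(4,4) -> caps B=1 W=0
Move 12: W@(2,2) -> caps B=1 W=0

Answer: 1 0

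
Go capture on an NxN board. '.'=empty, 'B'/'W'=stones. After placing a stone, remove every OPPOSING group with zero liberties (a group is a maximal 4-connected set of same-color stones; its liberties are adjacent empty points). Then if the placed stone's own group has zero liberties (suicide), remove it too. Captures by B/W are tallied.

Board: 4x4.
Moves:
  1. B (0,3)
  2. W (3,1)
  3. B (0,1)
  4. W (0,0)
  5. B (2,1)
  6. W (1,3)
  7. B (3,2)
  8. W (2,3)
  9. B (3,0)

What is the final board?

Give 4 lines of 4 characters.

Move 1: B@(0,3) -> caps B=0 W=0
Move 2: W@(3,1) -> caps B=0 W=0
Move 3: B@(0,1) -> caps B=0 W=0
Move 4: W@(0,0) -> caps B=0 W=0
Move 5: B@(2,1) -> caps B=0 W=0
Move 6: W@(1,3) -> caps B=0 W=0
Move 7: B@(3,2) -> caps B=0 W=0
Move 8: W@(2,3) -> caps B=0 W=0
Move 9: B@(3,0) -> caps B=1 W=0

Answer: WB.B
...W
.B.W
B.B.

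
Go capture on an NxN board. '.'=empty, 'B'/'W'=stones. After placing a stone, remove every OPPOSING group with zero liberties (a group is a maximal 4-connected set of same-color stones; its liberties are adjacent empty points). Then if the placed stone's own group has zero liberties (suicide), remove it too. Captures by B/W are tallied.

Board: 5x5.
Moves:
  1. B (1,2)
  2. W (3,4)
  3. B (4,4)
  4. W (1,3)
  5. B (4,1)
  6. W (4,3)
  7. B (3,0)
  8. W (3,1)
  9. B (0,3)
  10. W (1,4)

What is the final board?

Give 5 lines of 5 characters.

Answer: ...B.
..BWW
.....
BW..W
.B.W.

Derivation:
Move 1: B@(1,2) -> caps B=0 W=0
Move 2: W@(3,4) -> caps B=0 W=0
Move 3: B@(4,4) -> caps B=0 W=0
Move 4: W@(1,3) -> caps B=0 W=0
Move 5: B@(4,1) -> caps B=0 W=0
Move 6: W@(4,3) -> caps B=0 W=1
Move 7: B@(3,0) -> caps B=0 W=1
Move 8: W@(3,1) -> caps B=0 W=1
Move 9: B@(0,3) -> caps B=0 W=1
Move 10: W@(1,4) -> caps B=0 W=1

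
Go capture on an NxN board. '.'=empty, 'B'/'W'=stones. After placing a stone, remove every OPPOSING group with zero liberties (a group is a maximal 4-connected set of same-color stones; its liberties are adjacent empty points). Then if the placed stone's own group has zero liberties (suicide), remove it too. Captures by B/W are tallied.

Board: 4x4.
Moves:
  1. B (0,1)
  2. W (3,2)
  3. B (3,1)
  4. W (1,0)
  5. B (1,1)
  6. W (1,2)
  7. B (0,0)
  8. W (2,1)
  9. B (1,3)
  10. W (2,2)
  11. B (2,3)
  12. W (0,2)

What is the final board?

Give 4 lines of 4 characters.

Move 1: B@(0,1) -> caps B=0 W=0
Move 2: W@(3,2) -> caps B=0 W=0
Move 3: B@(3,1) -> caps B=0 W=0
Move 4: W@(1,0) -> caps B=0 W=0
Move 5: B@(1,1) -> caps B=0 W=0
Move 6: W@(1,2) -> caps B=0 W=0
Move 7: B@(0,0) -> caps B=0 W=0
Move 8: W@(2,1) -> caps B=0 W=0
Move 9: B@(1,3) -> caps B=0 W=0
Move 10: W@(2,2) -> caps B=0 W=0
Move 11: B@(2,3) -> caps B=0 W=0
Move 12: W@(0,2) -> caps B=0 W=3

Answer: ..W.
W.WB
.WWB
.BW.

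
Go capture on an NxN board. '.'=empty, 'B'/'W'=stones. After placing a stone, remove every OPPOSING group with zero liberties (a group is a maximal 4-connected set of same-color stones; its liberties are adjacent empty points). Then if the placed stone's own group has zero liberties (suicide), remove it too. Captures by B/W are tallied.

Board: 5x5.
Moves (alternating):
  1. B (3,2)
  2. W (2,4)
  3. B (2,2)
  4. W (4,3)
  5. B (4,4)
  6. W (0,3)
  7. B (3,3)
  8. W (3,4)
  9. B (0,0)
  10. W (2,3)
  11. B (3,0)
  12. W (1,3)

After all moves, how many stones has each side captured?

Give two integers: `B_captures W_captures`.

Answer: 0 1

Derivation:
Move 1: B@(3,2) -> caps B=0 W=0
Move 2: W@(2,4) -> caps B=0 W=0
Move 3: B@(2,2) -> caps B=0 W=0
Move 4: W@(4,3) -> caps B=0 W=0
Move 5: B@(4,4) -> caps B=0 W=0
Move 6: W@(0,3) -> caps B=0 W=0
Move 7: B@(3,3) -> caps B=0 W=0
Move 8: W@(3,4) -> caps B=0 W=1
Move 9: B@(0,0) -> caps B=0 W=1
Move 10: W@(2,3) -> caps B=0 W=1
Move 11: B@(3,0) -> caps B=0 W=1
Move 12: W@(1,3) -> caps B=0 W=1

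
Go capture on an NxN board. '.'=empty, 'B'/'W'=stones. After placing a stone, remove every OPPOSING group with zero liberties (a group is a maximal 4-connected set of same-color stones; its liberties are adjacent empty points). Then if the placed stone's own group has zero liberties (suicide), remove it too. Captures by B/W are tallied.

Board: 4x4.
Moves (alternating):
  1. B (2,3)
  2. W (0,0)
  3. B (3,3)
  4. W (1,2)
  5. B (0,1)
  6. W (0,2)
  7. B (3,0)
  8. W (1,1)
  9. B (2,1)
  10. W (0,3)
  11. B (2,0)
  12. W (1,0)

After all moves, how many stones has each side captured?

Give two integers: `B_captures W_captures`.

Move 1: B@(2,3) -> caps B=0 W=0
Move 2: W@(0,0) -> caps B=0 W=0
Move 3: B@(3,3) -> caps B=0 W=0
Move 4: W@(1,2) -> caps B=0 W=0
Move 5: B@(0,1) -> caps B=0 W=0
Move 6: W@(0,2) -> caps B=0 W=0
Move 7: B@(3,0) -> caps B=0 W=0
Move 8: W@(1,1) -> caps B=0 W=1
Move 9: B@(2,1) -> caps B=0 W=1
Move 10: W@(0,3) -> caps B=0 W=1
Move 11: B@(2,0) -> caps B=0 W=1
Move 12: W@(1,0) -> caps B=0 W=1

Answer: 0 1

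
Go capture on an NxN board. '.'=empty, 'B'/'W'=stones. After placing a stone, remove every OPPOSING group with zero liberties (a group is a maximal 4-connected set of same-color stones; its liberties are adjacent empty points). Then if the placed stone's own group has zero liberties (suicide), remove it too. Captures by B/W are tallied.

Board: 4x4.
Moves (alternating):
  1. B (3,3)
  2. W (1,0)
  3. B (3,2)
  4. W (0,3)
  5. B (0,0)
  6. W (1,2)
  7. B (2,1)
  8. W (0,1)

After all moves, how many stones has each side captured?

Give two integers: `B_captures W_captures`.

Answer: 0 1

Derivation:
Move 1: B@(3,3) -> caps B=0 W=0
Move 2: W@(1,0) -> caps B=0 W=0
Move 3: B@(3,2) -> caps B=0 W=0
Move 4: W@(0,3) -> caps B=0 W=0
Move 5: B@(0,0) -> caps B=0 W=0
Move 6: W@(1,2) -> caps B=0 W=0
Move 7: B@(2,1) -> caps B=0 W=0
Move 8: W@(0,1) -> caps B=0 W=1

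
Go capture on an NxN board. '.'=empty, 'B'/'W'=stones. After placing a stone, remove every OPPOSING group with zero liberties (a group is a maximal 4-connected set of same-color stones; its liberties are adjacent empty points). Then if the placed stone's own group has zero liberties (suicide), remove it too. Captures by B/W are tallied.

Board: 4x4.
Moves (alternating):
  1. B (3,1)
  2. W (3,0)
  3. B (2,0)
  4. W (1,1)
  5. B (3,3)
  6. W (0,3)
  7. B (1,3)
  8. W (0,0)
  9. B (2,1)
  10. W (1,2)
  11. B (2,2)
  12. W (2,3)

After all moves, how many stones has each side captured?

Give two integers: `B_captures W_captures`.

Answer: 1 1

Derivation:
Move 1: B@(3,1) -> caps B=0 W=0
Move 2: W@(3,0) -> caps B=0 W=0
Move 3: B@(2,0) -> caps B=1 W=0
Move 4: W@(1,1) -> caps B=1 W=0
Move 5: B@(3,3) -> caps B=1 W=0
Move 6: W@(0,3) -> caps B=1 W=0
Move 7: B@(1,3) -> caps B=1 W=0
Move 8: W@(0,0) -> caps B=1 W=0
Move 9: B@(2,1) -> caps B=1 W=0
Move 10: W@(1,2) -> caps B=1 W=0
Move 11: B@(2,2) -> caps B=1 W=0
Move 12: W@(2,3) -> caps B=1 W=1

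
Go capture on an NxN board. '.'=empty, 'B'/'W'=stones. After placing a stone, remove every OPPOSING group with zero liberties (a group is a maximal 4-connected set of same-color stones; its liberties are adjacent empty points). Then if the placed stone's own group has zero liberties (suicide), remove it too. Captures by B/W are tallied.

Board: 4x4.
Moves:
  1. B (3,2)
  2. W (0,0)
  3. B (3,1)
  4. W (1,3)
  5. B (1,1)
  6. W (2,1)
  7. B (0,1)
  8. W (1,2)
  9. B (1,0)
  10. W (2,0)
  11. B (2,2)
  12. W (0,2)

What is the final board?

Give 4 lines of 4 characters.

Move 1: B@(3,2) -> caps B=0 W=0
Move 2: W@(0,0) -> caps B=0 W=0
Move 3: B@(3,1) -> caps B=0 W=0
Move 4: W@(1,3) -> caps B=0 W=0
Move 5: B@(1,1) -> caps B=0 W=0
Move 6: W@(2,1) -> caps B=0 W=0
Move 7: B@(0,1) -> caps B=0 W=0
Move 8: W@(1,2) -> caps B=0 W=0
Move 9: B@(1,0) -> caps B=1 W=0
Move 10: W@(2,0) -> caps B=1 W=0
Move 11: B@(2,2) -> caps B=1 W=0
Move 12: W@(0,2) -> caps B=1 W=0

Answer: .BW.
BBWW
WWB.
.BB.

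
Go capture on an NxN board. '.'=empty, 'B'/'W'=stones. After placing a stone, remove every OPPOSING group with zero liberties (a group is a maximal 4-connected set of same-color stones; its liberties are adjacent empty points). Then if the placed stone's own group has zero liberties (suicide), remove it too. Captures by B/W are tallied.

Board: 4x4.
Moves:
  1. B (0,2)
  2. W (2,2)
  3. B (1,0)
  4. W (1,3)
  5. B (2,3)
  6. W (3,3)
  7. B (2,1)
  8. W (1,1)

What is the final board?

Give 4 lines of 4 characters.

Move 1: B@(0,2) -> caps B=0 W=0
Move 2: W@(2,2) -> caps B=0 W=0
Move 3: B@(1,0) -> caps B=0 W=0
Move 4: W@(1,3) -> caps B=0 W=0
Move 5: B@(2,3) -> caps B=0 W=0
Move 6: W@(3,3) -> caps B=0 W=1
Move 7: B@(2,1) -> caps B=0 W=1
Move 8: W@(1,1) -> caps B=0 W=1

Answer: ..B.
BW.W
.BW.
...W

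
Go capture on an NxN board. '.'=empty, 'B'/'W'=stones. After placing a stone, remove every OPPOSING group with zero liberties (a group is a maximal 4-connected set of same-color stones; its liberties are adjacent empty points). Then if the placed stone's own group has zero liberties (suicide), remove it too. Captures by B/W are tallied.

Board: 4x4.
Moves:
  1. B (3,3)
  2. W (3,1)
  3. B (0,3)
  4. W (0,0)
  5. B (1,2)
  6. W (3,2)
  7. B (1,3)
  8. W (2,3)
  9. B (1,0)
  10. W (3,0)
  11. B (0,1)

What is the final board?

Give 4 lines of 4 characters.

Answer: .B.B
B.BB
...W
WWW.

Derivation:
Move 1: B@(3,3) -> caps B=0 W=0
Move 2: W@(3,1) -> caps B=0 W=0
Move 3: B@(0,3) -> caps B=0 W=0
Move 4: W@(0,0) -> caps B=0 W=0
Move 5: B@(1,2) -> caps B=0 W=0
Move 6: W@(3,2) -> caps B=0 W=0
Move 7: B@(1,3) -> caps B=0 W=0
Move 8: W@(2,3) -> caps B=0 W=1
Move 9: B@(1,0) -> caps B=0 W=1
Move 10: W@(3,0) -> caps B=0 W=1
Move 11: B@(0,1) -> caps B=1 W=1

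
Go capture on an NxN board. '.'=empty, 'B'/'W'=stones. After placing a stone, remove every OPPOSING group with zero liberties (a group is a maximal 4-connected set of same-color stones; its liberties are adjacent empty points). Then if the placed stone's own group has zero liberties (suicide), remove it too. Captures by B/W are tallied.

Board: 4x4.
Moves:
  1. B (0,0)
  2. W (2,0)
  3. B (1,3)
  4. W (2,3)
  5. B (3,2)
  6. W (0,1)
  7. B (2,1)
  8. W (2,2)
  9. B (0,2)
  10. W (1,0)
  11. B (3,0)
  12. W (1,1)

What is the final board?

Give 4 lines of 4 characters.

Answer: .WB.
WW.B
WBWW
B.B.

Derivation:
Move 1: B@(0,0) -> caps B=0 W=0
Move 2: W@(2,0) -> caps B=0 W=0
Move 3: B@(1,3) -> caps B=0 W=0
Move 4: W@(2,3) -> caps B=0 W=0
Move 5: B@(3,2) -> caps B=0 W=0
Move 6: W@(0,1) -> caps B=0 W=0
Move 7: B@(2,1) -> caps B=0 W=0
Move 8: W@(2,2) -> caps B=0 W=0
Move 9: B@(0,2) -> caps B=0 W=0
Move 10: W@(1,0) -> caps B=0 W=1
Move 11: B@(3,0) -> caps B=0 W=1
Move 12: W@(1,1) -> caps B=0 W=1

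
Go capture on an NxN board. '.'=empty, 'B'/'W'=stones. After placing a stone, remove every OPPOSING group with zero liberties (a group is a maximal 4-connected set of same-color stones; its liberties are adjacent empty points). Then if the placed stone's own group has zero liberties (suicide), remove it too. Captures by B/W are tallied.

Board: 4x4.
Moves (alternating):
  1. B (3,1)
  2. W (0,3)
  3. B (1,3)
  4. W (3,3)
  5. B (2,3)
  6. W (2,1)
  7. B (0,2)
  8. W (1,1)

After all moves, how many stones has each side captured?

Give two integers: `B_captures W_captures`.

Move 1: B@(3,1) -> caps B=0 W=0
Move 2: W@(0,3) -> caps B=0 W=0
Move 3: B@(1,3) -> caps B=0 W=0
Move 4: W@(3,3) -> caps B=0 W=0
Move 5: B@(2,3) -> caps B=0 W=0
Move 6: W@(2,1) -> caps B=0 W=0
Move 7: B@(0,2) -> caps B=1 W=0
Move 8: W@(1,1) -> caps B=1 W=0

Answer: 1 0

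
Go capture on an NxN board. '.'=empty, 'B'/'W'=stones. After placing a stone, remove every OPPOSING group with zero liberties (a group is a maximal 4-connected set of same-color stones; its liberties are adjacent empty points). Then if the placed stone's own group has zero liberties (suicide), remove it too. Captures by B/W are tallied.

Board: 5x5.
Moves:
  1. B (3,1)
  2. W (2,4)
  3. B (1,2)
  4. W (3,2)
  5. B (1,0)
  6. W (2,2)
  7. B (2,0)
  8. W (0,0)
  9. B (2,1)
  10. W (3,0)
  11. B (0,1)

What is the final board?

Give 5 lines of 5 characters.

Move 1: B@(3,1) -> caps B=0 W=0
Move 2: W@(2,4) -> caps B=0 W=0
Move 3: B@(1,2) -> caps B=0 W=0
Move 4: W@(3,2) -> caps B=0 W=0
Move 5: B@(1,0) -> caps B=0 W=0
Move 6: W@(2,2) -> caps B=0 W=0
Move 7: B@(2,0) -> caps B=0 W=0
Move 8: W@(0,0) -> caps B=0 W=0
Move 9: B@(2,1) -> caps B=0 W=0
Move 10: W@(3,0) -> caps B=0 W=0
Move 11: B@(0,1) -> caps B=1 W=0

Answer: .B...
B.B..
BBW.W
WBW..
.....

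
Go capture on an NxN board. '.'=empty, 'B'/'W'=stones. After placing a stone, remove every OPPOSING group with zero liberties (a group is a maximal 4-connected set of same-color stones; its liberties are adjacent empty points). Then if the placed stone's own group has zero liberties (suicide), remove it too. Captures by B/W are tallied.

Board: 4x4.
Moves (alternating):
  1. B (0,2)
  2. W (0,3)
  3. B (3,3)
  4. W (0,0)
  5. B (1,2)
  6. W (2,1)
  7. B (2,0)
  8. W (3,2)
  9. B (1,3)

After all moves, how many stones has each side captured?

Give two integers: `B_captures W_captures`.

Move 1: B@(0,2) -> caps B=0 W=0
Move 2: W@(0,3) -> caps B=0 W=0
Move 3: B@(3,3) -> caps B=0 W=0
Move 4: W@(0,0) -> caps B=0 W=0
Move 5: B@(1,2) -> caps B=0 W=0
Move 6: W@(2,1) -> caps B=0 W=0
Move 7: B@(2,0) -> caps B=0 W=0
Move 8: W@(3,2) -> caps B=0 W=0
Move 9: B@(1,3) -> caps B=1 W=0

Answer: 1 0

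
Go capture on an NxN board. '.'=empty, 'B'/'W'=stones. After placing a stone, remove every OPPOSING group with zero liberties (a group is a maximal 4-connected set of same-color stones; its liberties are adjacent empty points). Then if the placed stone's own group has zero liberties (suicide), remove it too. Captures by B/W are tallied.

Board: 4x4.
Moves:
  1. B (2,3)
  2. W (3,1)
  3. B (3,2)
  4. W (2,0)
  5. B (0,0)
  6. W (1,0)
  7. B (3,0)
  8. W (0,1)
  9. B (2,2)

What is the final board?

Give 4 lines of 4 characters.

Answer: .W..
W...
W.BB
.WB.

Derivation:
Move 1: B@(2,3) -> caps B=0 W=0
Move 2: W@(3,1) -> caps B=0 W=0
Move 3: B@(3,2) -> caps B=0 W=0
Move 4: W@(2,0) -> caps B=0 W=0
Move 5: B@(0,0) -> caps B=0 W=0
Move 6: W@(1,0) -> caps B=0 W=0
Move 7: B@(3,0) -> caps B=0 W=0
Move 8: W@(0,1) -> caps B=0 W=1
Move 9: B@(2,2) -> caps B=0 W=1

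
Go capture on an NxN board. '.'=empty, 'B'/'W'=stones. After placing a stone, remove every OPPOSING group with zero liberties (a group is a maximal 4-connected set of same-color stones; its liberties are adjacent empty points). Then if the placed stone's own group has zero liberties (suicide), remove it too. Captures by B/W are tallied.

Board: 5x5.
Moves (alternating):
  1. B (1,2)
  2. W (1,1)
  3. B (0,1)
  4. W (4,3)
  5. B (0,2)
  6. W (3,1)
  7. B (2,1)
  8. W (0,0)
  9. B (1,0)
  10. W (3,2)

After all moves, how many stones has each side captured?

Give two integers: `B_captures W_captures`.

Move 1: B@(1,2) -> caps B=0 W=0
Move 2: W@(1,1) -> caps B=0 W=0
Move 3: B@(0,1) -> caps B=0 W=0
Move 4: W@(4,3) -> caps B=0 W=0
Move 5: B@(0,2) -> caps B=0 W=0
Move 6: W@(3,1) -> caps B=0 W=0
Move 7: B@(2,1) -> caps B=0 W=0
Move 8: W@(0,0) -> caps B=0 W=0
Move 9: B@(1,0) -> caps B=2 W=0
Move 10: W@(3,2) -> caps B=2 W=0

Answer: 2 0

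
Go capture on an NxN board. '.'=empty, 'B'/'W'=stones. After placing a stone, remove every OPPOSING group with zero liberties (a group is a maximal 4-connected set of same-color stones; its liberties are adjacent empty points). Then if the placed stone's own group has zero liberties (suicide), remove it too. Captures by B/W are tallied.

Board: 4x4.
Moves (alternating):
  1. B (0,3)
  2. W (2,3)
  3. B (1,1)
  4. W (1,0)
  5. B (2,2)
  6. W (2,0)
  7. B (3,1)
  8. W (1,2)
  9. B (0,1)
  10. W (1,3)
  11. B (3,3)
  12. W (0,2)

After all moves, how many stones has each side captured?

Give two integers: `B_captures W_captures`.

Answer: 0 1

Derivation:
Move 1: B@(0,3) -> caps B=0 W=0
Move 2: W@(2,3) -> caps B=0 W=0
Move 3: B@(1,1) -> caps B=0 W=0
Move 4: W@(1,0) -> caps B=0 W=0
Move 5: B@(2,2) -> caps B=0 W=0
Move 6: W@(2,0) -> caps B=0 W=0
Move 7: B@(3,1) -> caps B=0 W=0
Move 8: W@(1,2) -> caps B=0 W=0
Move 9: B@(0,1) -> caps B=0 W=0
Move 10: W@(1,3) -> caps B=0 W=0
Move 11: B@(3,3) -> caps B=0 W=0
Move 12: W@(0,2) -> caps B=0 W=1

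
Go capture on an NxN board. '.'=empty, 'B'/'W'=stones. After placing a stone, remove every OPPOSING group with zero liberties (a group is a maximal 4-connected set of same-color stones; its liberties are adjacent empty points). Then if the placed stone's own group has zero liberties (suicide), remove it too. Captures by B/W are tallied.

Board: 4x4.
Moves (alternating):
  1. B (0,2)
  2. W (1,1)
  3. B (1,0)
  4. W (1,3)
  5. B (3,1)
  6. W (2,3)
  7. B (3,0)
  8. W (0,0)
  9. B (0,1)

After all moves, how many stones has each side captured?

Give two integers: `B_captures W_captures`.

Answer: 1 0

Derivation:
Move 1: B@(0,2) -> caps B=0 W=0
Move 2: W@(1,1) -> caps B=0 W=0
Move 3: B@(1,0) -> caps B=0 W=0
Move 4: W@(1,3) -> caps B=0 W=0
Move 5: B@(3,1) -> caps B=0 W=0
Move 6: W@(2,3) -> caps B=0 W=0
Move 7: B@(3,0) -> caps B=0 W=0
Move 8: W@(0,0) -> caps B=0 W=0
Move 9: B@(0,1) -> caps B=1 W=0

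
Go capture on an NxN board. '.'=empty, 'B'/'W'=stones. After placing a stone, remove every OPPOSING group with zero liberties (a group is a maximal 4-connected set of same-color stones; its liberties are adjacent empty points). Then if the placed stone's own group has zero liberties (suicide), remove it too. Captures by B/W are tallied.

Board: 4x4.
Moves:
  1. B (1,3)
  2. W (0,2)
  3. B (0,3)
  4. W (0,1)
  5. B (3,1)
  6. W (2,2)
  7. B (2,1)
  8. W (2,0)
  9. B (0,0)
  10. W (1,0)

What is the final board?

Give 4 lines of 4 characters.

Answer: .WWB
W..B
WBW.
.B..

Derivation:
Move 1: B@(1,3) -> caps B=0 W=0
Move 2: W@(0,2) -> caps B=0 W=0
Move 3: B@(0,3) -> caps B=0 W=0
Move 4: W@(0,1) -> caps B=0 W=0
Move 5: B@(3,1) -> caps B=0 W=0
Move 6: W@(2,2) -> caps B=0 W=0
Move 7: B@(2,1) -> caps B=0 W=0
Move 8: W@(2,0) -> caps B=0 W=0
Move 9: B@(0,0) -> caps B=0 W=0
Move 10: W@(1,0) -> caps B=0 W=1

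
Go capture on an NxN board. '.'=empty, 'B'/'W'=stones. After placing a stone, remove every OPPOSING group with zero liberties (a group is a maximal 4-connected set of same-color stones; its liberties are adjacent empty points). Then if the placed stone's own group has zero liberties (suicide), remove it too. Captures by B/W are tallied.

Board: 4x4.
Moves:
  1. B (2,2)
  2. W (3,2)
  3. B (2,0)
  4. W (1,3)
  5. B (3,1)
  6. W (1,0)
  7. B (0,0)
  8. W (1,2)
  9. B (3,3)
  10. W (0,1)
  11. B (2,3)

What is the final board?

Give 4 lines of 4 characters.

Answer: .W..
W.WW
B.BB
.B.B

Derivation:
Move 1: B@(2,2) -> caps B=0 W=0
Move 2: W@(3,2) -> caps B=0 W=0
Move 3: B@(2,0) -> caps B=0 W=0
Move 4: W@(1,3) -> caps B=0 W=0
Move 5: B@(3,1) -> caps B=0 W=0
Move 6: W@(1,0) -> caps B=0 W=0
Move 7: B@(0,0) -> caps B=0 W=0
Move 8: W@(1,2) -> caps B=0 W=0
Move 9: B@(3,3) -> caps B=1 W=0
Move 10: W@(0,1) -> caps B=1 W=1
Move 11: B@(2,3) -> caps B=1 W=1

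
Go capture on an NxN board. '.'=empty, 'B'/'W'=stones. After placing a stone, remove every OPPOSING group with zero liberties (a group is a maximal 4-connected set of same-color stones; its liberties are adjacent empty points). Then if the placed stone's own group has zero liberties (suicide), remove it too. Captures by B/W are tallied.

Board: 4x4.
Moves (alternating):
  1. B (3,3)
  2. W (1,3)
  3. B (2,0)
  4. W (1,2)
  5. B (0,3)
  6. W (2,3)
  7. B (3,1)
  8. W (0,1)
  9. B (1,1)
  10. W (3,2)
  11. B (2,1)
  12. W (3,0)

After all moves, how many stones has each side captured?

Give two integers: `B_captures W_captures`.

Answer: 0 1

Derivation:
Move 1: B@(3,3) -> caps B=0 W=0
Move 2: W@(1,3) -> caps B=0 W=0
Move 3: B@(2,0) -> caps B=0 W=0
Move 4: W@(1,2) -> caps B=0 W=0
Move 5: B@(0,3) -> caps B=0 W=0
Move 6: W@(2,3) -> caps B=0 W=0
Move 7: B@(3,1) -> caps B=0 W=0
Move 8: W@(0,1) -> caps B=0 W=0
Move 9: B@(1,1) -> caps B=0 W=0
Move 10: W@(3,2) -> caps B=0 W=1
Move 11: B@(2,1) -> caps B=0 W=1
Move 12: W@(3,0) -> caps B=0 W=1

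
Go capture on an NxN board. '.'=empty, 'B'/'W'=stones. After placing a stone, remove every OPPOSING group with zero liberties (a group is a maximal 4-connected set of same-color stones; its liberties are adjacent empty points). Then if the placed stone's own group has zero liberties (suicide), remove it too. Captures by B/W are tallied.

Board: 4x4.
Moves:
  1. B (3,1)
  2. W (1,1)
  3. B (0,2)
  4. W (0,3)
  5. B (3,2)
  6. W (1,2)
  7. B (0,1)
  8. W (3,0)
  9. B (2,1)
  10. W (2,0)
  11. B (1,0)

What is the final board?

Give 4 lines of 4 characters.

Answer: .BBW
BWW.
.B..
.BB.

Derivation:
Move 1: B@(3,1) -> caps B=0 W=0
Move 2: W@(1,1) -> caps B=0 W=0
Move 3: B@(0,2) -> caps B=0 W=0
Move 4: W@(0,3) -> caps B=0 W=0
Move 5: B@(3,2) -> caps B=0 W=0
Move 6: W@(1,2) -> caps B=0 W=0
Move 7: B@(0,1) -> caps B=0 W=0
Move 8: W@(3,0) -> caps B=0 W=0
Move 9: B@(2,1) -> caps B=0 W=0
Move 10: W@(2,0) -> caps B=0 W=0
Move 11: B@(1,0) -> caps B=2 W=0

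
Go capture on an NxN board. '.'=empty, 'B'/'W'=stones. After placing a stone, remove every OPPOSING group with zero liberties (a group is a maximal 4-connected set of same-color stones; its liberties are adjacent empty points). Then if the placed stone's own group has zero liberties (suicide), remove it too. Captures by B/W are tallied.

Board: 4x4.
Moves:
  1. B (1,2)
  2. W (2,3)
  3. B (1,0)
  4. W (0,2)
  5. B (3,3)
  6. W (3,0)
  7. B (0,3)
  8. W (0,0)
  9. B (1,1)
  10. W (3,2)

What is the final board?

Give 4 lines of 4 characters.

Answer: W.WB
BBB.
...W
W.W.

Derivation:
Move 1: B@(1,2) -> caps B=0 W=0
Move 2: W@(2,3) -> caps B=0 W=0
Move 3: B@(1,0) -> caps B=0 W=0
Move 4: W@(0,2) -> caps B=0 W=0
Move 5: B@(3,3) -> caps B=0 W=0
Move 6: W@(3,0) -> caps B=0 W=0
Move 7: B@(0,3) -> caps B=0 W=0
Move 8: W@(0,0) -> caps B=0 W=0
Move 9: B@(1,1) -> caps B=0 W=0
Move 10: W@(3,2) -> caps B=0 W=1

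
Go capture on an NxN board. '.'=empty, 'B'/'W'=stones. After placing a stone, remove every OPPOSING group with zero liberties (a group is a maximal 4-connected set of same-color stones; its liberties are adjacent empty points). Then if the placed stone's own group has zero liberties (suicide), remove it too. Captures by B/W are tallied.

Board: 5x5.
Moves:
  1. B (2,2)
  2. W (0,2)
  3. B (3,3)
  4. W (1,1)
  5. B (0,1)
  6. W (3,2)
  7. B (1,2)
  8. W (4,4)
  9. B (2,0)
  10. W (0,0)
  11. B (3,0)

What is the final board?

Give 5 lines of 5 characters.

Answer: W.W..
.WB..
B.B..
B.WB.
....W

Derivation:
Move 1: B@(2,2) -> caps B=0 W=0
Move 2: W@(0,2) -> caps B=0 W=0
Move 3: B@(3,3) -> caps B=0 W=0
Move 4: W@(1,1) -> caps B=0 W=0
Move 5: B@(0,1) -> caps B=0 W=0
Move 6: W@(3,2) -> caps B=0 W=0
Move 7: B@(1,2) -> caps B=0 W=0
Move 8: W@(4,4) -> caps B=0 W=0
Move 9: B@(2,0) -> caps B=0 W=0
Move 10: W@(0,0) -> caps B=0 W=1
Move 11: B@(3,0) -> caps B=0 W=1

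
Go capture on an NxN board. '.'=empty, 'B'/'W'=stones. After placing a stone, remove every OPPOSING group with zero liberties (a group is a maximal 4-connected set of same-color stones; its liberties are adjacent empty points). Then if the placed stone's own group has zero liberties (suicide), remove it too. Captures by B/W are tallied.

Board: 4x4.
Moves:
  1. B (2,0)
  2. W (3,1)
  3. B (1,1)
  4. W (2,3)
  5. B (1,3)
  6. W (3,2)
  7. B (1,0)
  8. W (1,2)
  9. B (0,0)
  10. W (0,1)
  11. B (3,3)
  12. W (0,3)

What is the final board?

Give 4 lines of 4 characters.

Move 1: B@(2,0) -> caps B=0 W=0
Move 2: W@(3,1) -> caps B=0 W=0
Move 3: B@(1,1) -> caps B=0 W=0
Move 4: W@(2,3) -> caps B=0 W=0
Move 5: B@(1,3) -> caps B=0 W=0
Move 6: W@(3,2) -> caps B=0 W=0
Move 7: B@(1,0) -> caps B=0 W=0
Move 8: W@(1,2) -> caps B=0 W=0
Move 9: B@(0,0) -> caps B=0 W=0
Move 10: W@(0,1) -> caps B=0 W=0
Move 11: B@(3,3) -> caps B=0 W=0
Move 12: W@(0,3) -> caps B=0 W=1

Answer: BW.W
BBW.
B..W
.WW.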